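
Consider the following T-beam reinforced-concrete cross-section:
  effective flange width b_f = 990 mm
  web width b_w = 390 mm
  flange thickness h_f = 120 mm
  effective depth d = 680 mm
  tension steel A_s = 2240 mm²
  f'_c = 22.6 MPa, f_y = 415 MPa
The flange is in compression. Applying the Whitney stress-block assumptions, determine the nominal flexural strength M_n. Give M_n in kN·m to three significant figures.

Tension: T = A_s f_y = 2240 × 415 = 929600 N.
Try a within the flange: a = T/(0.85 f'_c b_f) = 929600/(0.85 × 22.6 × 990) = 48.88 mm.
Since a = 48.88 ≤ h_f = 120 mm, the stress block lies entirely in the flange; analyse as a rectangular beam of width b_f.
M_n = T(d − a/2) = 929600 × (680 − 24.44) = 609.41 × 10⁶ N·mm.
M_n = 609.41 kN·m.

M_n ≈ 609 kN·m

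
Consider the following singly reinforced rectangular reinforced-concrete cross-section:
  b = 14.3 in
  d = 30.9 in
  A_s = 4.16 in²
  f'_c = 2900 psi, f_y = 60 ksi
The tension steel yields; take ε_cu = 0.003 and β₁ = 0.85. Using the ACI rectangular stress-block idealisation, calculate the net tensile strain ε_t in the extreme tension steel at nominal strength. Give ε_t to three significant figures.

ε_t ≈ 0.00813

a = A_s f_y/(0.85 f'_c b) = 7.081 in.
β₁ = 0.85, so c = a/β₁ = 7.081/0.85 = 8.331 in.
From the linear strain diagram with ε_cu = 0.003: ε_t = 0.003 (d − c)/c = 0.003 × (30.9 − 8.331)/8.331 = 0.00813.
Since ε_t ≥ 0.005, the section is tension-controlled.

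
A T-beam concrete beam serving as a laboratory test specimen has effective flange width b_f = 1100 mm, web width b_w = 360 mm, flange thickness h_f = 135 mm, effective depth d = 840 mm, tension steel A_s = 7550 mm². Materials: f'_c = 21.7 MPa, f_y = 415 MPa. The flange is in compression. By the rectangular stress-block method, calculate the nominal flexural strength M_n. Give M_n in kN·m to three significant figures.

M_n ≈ 2380 kN·m

Tension: T = A_s f_y = 7550 × 415 = 3133250 N.
Try a within the flange: a = T/(0.85 f'_c b_f) = 3133250/(0.85 × 21.7 × 1100) = 154.43 mm.
a = 154.43 > h_f = 135 mm: the block extends into the web. Split into flange-overhang and web parts.
C_f = 0.85 f'_c (b_f − b_w) h_f = 0.85 × 21.7 × (1100 − 360) × 135 = 1842656 N.
Remaining web compression depth: a_w = (T − C_f)/(0.85 f'_c b_w) = (3133250 − 1842656)/(0.85 × 21.7 × 360) = 194.36 mm.
M_n = C_f(d − h_f/2) + (T − C_f)(d − a_w/2) = 1842656 × (840 − 67.5) + 1290594 × (840 − 97.18) = 1423.45 + 958.68 = 2382.13 × 10⁶ N·mm.
M_n = 2382.13 kN·m.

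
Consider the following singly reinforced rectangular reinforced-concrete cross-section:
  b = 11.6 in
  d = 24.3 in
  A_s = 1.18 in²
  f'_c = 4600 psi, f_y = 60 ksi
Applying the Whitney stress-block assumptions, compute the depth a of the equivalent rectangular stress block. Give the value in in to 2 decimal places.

a ≈ 1.56 in

T = A_s f_y = 1.18 × 60 = 70.8 kips.
a = T/(0.85 f'_c b) = 70.8/(0.85 × 4.6 × 11.6) = 1.56 in.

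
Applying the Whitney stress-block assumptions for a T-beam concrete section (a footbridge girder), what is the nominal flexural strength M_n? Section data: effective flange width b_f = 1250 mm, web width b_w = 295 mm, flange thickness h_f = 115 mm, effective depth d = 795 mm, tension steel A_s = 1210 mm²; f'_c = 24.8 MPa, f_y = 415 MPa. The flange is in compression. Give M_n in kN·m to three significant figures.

Tension: T = A_s f_y = 1210 × 415 = 502150 N.
Try a within the flange: a = T/(0.85 f'_c b_f) = 502150/(0.85 × 24.8 × 1250) = 19.06 mm.
Since a = 19.06 ≤ h_f = 115 mm, the stress block lies entirely in the flange; analyse as a rectangular beam of width b_f.
M_n = T(d − a/2) = 502150 × (795 − 9.53) = 394.42 × 10⁶ N·mm.
M_n = 394.42 kN·m.

M_n ≈ 394 kN·m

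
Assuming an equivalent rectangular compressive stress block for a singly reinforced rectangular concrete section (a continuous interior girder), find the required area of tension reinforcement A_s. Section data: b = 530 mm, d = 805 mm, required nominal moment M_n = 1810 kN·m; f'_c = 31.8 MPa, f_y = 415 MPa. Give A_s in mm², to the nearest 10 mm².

A_s ≈ 6080 mm²

With M_n = 0.85 f'_c a b (d − a/2), solve the quadratic for a:
a = d − √(d² − 2M_n/(0.85 f'_c b)) = 805 − √(805² − 2 × 1810×10⁶/(0.85 × 31.8 × 530)) = 176.24 mm.
A_s = 0.85 f'_c a b / f_y = 0.85 × 31.8 × 176.24 × 530 / 415 = 6083.8 mm².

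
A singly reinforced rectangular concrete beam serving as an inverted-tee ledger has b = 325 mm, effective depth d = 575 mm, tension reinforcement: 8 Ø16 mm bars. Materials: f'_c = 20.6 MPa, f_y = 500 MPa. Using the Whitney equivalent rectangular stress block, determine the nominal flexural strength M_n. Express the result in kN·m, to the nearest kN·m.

A_s = 8 × 201 = 1608 mm².
T = A_s f_y = 1608 × 500 = 804000 N = 804 kN.
From C = T: a = T/(0.85 f'_c b) = 804000/(0.85 × 20.6 × 325) = 141.28 mm.
M_n = T(d − a/2) = 804 kN × (575 − 70.64) mm = 405.51 kN·m.

M_n ≈ 406 kN·m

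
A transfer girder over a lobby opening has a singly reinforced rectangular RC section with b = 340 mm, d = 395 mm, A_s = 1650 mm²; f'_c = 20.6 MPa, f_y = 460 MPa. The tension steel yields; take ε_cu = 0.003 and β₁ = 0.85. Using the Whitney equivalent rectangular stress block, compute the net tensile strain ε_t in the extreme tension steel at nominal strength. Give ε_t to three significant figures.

ε_t ≈ 0.00490

a = A_s f_y/(0.85 f'_c b) = 127.49 mm.
β₁ = 0.85, so c = a/β₁ = 127.49/0.85 = 149.99 mm.
From the linear strain diagram with ε_cu = 0.003: ε_t = 0.003 (d − c)/c = 0.003 × (395 − 149.99)/149.99 = 0.00490.
ε_t is between 0.004 and 0.005 — transition zone.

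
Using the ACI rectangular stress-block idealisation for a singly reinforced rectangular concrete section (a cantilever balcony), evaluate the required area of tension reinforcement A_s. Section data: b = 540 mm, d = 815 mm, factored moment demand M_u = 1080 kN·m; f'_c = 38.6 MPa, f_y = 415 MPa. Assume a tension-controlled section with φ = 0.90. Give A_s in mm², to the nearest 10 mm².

A_s ≈ 3750 mm²

M_n = M_u/φ = 1080/0.90 = 1200 kN·m.
With M_n = 0.85 f'_c a b (d − a/2), solve the quadratic for a:
a = d − √(d² − 2M_n/(0.85 f'_c b)) = 815 − √(815² − 2 × 1200×10⁶/(0.85 × 38.6 × 540)) = 87.84 mm.
A_s = 0.85 f'_c a b / f_y = 0.85 × 38.6 × 87.84 × 540 / 415 = 3750.1 mm².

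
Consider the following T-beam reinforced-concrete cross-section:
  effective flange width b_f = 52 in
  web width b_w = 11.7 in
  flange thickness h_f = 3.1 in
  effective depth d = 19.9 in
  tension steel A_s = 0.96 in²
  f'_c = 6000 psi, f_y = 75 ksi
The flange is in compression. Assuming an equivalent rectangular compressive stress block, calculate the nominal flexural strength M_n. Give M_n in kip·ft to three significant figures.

M_n ≈ 119 kip·ft

Tension: T = A_s f_y = 0.96 × 75 = 72 kips.
Try a within the flange: a = T/(0.85 f'_c b_f) = 72/(0.85 × 6 × 52) = 0.271 in.
Since a = 0.271 ≤ h_f = 3.1 in, the stress block lies entirely in the flange; analyse as a rectangular beam of width b_f.
M_n = T(d − a/2) = 72 × (19.9 − 0.1355) = 1423.0 kip·in.
M_n = 1423.0/12 = 118.58 kip·ft.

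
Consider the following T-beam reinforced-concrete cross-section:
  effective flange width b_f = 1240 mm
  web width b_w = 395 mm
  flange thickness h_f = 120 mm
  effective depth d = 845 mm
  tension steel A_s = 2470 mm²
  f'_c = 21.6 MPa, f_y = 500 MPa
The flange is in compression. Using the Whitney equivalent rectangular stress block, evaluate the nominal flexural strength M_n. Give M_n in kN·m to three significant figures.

M_n ≈ 1010 kN·m

Tension: T = A_s f_y = 2470 × 500 = 1235000 N.
Try a within the flange: a = T/(0.85 f'_c b_f) = 1235000/(0.85 × 21.6 × 1240) = 54.25 mm.
Since a = 54.25 ≤ h_f = 120 mm, the stress block lies entirely in the flange; analyse as a rectangular beam of width b_f.
M_n = T(d − a/2) = 1235000 × (845 − 27.125) = 1010.08 × 10⁶ N·mm.
M_n = 1010.08 kN·m.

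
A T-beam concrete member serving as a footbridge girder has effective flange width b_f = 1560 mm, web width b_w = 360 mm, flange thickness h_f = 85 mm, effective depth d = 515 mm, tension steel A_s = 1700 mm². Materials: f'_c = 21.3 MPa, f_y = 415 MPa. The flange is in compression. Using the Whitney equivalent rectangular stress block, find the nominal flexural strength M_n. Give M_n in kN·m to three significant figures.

Tension: T = A_s f_y = 1700 × 415 = 705500 N.
Try a within the flange: a = T/(0.85 f'_c b_f) = 705500/(0.85 × 21.3 × 1560) = 24.98 mm.
Since a = 24.98 ≤ h_f = 85 mm, the stress block lies entirely in the flange; analyse as a rectangular beam of width b_f.
M_n = T(d − a/2) = 705500 × (515 − 12.49) = 354.52 × 10⁶ N·mm.
M_n = 354.52 kN·m.

M_n ≈ 355 kN·m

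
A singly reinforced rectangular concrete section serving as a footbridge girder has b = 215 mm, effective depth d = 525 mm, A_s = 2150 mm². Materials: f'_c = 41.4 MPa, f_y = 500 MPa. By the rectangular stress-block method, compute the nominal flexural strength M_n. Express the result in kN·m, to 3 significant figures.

M_n ≈ 488 kN·m

T = A_s f_y = 2150 × 500 = 1075000 N = 1075 kN.
From C = T: a = T/(0.85 f'_c b) = 1075000/(0.85 × 41.4 × 215) = 142.09 mm.
M_n = T(d − a/2) = 1075 kN × (525 − 71.045) mm = 488.00 kN·m.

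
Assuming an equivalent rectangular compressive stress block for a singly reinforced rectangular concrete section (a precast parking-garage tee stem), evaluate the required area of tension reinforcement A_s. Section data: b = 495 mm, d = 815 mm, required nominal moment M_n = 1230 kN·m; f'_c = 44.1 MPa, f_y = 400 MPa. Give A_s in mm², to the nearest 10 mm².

A_s ≈ 3980 mm²

With M_n = 0.85 f'_c a b (d − a/2), solve the quadratic for a:
a = d − √(d² − 2M_n/(0.85 f'_c b)) = 815 − √(815² − 2 × 1230×10⁶/(0.85 × 44.1 × 495)) = 85.86 mm.
A_s = 0.85 f'_c a b / f_y = 0.85 × 44.1 × 85.86 × 495 / 400 = 3982.8 mm².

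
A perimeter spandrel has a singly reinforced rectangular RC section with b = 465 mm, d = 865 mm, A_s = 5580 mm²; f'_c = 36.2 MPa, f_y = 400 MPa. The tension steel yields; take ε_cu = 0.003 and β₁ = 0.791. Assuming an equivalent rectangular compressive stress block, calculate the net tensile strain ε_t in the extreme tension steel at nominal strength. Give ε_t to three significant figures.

ε_t ≈ 0.0102

a = A_s f_y/(0.85 f'_c b) = 156.00 mm.
β₁ = 0.791, so c = a/β₁ = 156.00/0.791 = 197.22 mm.
From the linear strain diagram with ε_cu = 0.003: ε_t = 0.003 (d − c)/c = 0.003 × (865 − 197.22)/197.22 = 0.0102.
Since ε_t ≥ 0.005, the section is tension-controlled.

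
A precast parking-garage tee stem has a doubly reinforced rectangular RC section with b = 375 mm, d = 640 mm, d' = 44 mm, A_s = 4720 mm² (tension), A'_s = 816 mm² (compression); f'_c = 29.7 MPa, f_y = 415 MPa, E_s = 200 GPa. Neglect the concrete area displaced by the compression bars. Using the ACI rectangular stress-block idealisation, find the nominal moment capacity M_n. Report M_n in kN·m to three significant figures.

Assume both tension and compression steel yield.
Net tension couple steel: A_s − A'_s = 3904 mm².
a = (A_s − A'_s) f_y / (0.85 f'_c b) = 1620160/(0.85 × 29.7 × 375) = 171.14 mm.
c = a/β₁ = 171.14/0.838 = 204.22 mm; ε'_s = 0.003(c − d')/c = 0.0024 ≥ f_y/E_s = 0.0021, so compression steel does yield.
M_n = (A_s − A'_s) f_y (d − a/2) + A'_s f_y (d − d') = [1620160 × (640 − 85.57) + 338640 × (640 − 44)] × 10⁻⁶ = 898.27 + 201.83 = 1100.10 kN·m.

M_n ≈ 1100 kN·m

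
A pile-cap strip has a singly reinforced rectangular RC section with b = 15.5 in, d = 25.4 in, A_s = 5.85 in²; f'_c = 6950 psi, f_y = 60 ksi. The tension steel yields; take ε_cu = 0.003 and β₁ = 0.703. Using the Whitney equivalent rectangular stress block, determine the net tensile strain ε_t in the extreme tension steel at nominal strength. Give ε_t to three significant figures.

a = A_s f_y/(0.85 f'_c b) = 3.833 in.
β₁ = 0.703, so c = a/β₁ = 3.833/0.703 = 5.452 in.
From the linear strain diagram with ε_cu = 0.003: ε_t = 0.003 (d − c)/c = 0.003 × (25.4 − 5.452)/5.452 = 0.0110.
Since ε_t ≥ 0.005, the section is tension-controlled.

ε_t ≈ 0.0110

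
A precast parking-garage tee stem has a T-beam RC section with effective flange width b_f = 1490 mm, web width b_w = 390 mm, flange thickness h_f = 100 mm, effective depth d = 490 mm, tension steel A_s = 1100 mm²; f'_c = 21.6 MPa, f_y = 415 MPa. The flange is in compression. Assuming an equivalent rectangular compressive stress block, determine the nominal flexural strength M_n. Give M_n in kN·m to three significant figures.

Tension: T = A_s f_y = 1100 × 415 = 456500 N.
Try a within the flange: a = T/(0.85 f'_c b_f) = 456500/(0.85 × 21.6 × 1490) = 16.69 mm.
Since a = 16.69 ≤ h_f = 100 mm, the stress block lies entirely in the flange; analyse as a rectangular beam of width b_f.
M_n = T(d − a/2) = 456500 × (490 − 8.345) = 219.88 × 10⁶ N·mm.
M_n = 219.88 kN·m.

M_n ≈ 220 kN·m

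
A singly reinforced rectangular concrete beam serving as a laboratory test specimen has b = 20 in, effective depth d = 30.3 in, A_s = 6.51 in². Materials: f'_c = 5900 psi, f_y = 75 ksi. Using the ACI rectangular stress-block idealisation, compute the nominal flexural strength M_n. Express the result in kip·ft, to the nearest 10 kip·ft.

T = A_s f_y = 6.51 × 75 = 488.25 kips.
a = T/(0.85 f'_c b) = 488.25/(0.85 × 5.9 × 20) = 4.868 in.
M_n = T(d − a/2) = 488.25 × (30.3 − 2.434) = 13605.6 kip·in = 13605.6/12 = 1133.80 kip·ft.

M_n ≈ 1130 kip·ft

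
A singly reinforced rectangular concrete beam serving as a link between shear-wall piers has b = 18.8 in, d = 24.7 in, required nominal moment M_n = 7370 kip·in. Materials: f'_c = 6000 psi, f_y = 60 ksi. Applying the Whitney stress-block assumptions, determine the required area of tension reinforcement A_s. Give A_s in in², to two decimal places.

From M_n = 0.85 f'_c a b (d − a/2):
a = d − √(d² − 2M_n/(0.85 f'_c b)) = 24.7 − √(24.7² − 2 × 7370/(0.85 × 6 × 18.8)) = 3.338 in.
A_s = 0.85 f'_c a b / f_y = 0.85 × 6 × 3.338 × 18.8 / 60 = 5.334 in².

A_s ≈ 5.33 in²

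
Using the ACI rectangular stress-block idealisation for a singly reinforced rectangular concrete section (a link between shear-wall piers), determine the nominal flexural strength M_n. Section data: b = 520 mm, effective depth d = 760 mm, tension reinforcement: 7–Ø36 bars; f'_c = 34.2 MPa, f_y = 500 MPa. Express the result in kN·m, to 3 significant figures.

A_s = 7 × 1018 = 7126 mm².
T = A_s f_y = 7126 × 500 = 3563000 N = 3563 kN.
From C = T: a = T/(0.85 f'_c b) = 3563000/(0.85 × 34.2 × 520) = 235.70 mm.
M_n = T(d − a/2) = 3563 kN × (760 − 117.85) mm = 2287.98 kN·m.

M_n ≈ 2290 kN·m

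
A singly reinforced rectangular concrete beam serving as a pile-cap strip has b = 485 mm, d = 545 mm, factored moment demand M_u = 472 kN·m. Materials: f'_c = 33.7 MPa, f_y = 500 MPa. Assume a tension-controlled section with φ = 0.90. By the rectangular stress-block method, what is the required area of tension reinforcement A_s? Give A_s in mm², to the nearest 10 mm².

A_s ≈ 2070 mm²

M_n = M_u/φ = 472/0.90 = 524.444 kN·m.
With M_n = 0.85 f'_c a b (d − a/2), solve the quadratic for a:
a = d − √(d² − 2M_n/(0.85 f'_c b)) = 545 − √(545² − 2 × 524.444×10⁶/(0.85 × 33.7 × 485)) = 74.33 mm.
A_s = 0.85 f'_c a b / f_y = 0.85 × 33.7 × 74.33 × 485 / 500 = 2065.3 mm².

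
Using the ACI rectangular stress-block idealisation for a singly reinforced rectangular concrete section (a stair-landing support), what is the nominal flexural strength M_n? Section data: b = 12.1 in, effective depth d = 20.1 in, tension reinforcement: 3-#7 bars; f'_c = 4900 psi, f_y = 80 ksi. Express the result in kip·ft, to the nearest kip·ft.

M_n ≈ 224 kip·ft

A_s = 3 × 0.6 = 1.8 in².
T = A_s f_y = 1.8 × 80 = 144 kips.
a = T/(0.85 f'_c b) = 144/(0.85 × 4.9 × 12.1) = 2.857 in.
M_n = T(d − a/2) = 144 × (20.1 − 1.4285) = 2688.7 kip·in = 2688.7/12 = 224.06 kip·ft.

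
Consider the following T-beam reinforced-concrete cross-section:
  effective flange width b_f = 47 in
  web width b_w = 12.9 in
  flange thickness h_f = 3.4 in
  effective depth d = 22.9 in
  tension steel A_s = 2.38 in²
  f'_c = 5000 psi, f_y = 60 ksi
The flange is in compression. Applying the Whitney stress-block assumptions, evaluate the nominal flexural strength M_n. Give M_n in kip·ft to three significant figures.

Tension: T = A_s f_y = 2.38 × 60 = 142.8 kips.
Try a within the flange: a = T/(0.85 f'_c b_f) = 142.8/(0.85 × 5 × 47) = 0.715 in.
Since a = 0.715 ≤ h_f = 3.4 in, the stress block lies entirely in the flange; analyse as a rectangular beam of width b_f.
M_n = T(d − a/2) = 142.8 × (22.9 − 0.3575) = 3219.1 kip·in.
M_n = 3219.1/12 = 268.26 kip·ft.

M_n ≈ 268 kip·ft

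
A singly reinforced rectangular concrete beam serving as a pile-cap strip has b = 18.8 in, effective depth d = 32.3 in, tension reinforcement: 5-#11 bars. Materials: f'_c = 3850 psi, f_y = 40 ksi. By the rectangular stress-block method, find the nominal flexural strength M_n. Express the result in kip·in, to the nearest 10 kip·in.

M_n ≈ 9290 kip·in

A_s = 5 × 1.56 = 7.8 in².
T = A_s f_y = 7.8 × 40 = 312 kips.
a = T/(0.85 f'_c b) = 312/(0.85 × 3.85 × 18.8) = 5.071 in.
M_n = T(d − a/2) = 312 × (32.3 − 2.5355) = 9286.5 kip·in.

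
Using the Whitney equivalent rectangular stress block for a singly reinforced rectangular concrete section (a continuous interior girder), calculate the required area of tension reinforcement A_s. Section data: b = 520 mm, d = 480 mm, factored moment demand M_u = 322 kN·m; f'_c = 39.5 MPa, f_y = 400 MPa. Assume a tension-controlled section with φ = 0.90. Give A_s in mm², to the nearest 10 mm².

A_s ≈ 1950 mm²

M_n = M_u/φ = 322/0.90 = 357.778 kN·m.
With M_n = 0.85 f'_c a b (d − a/2), solve the quadratic for a:
a = d − √(d² − 2M_n/(0.85 f'_c b)) = 480 − √(480² − 2 × 357.778×10⁶/(0.85 × 39.5 × 520)) = 44.78 mm.
A_s = 0.85 f'_c a b / f_y = 0.85 × 39.5 × 44.78 × 520 / 400 = 1954.5 mm².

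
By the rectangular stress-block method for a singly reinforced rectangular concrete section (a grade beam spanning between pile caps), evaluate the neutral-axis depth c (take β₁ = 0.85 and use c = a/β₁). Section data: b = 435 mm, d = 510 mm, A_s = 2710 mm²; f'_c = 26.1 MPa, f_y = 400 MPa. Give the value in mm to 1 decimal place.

c ≈ 132.1 mm

T = A_s f_y = 2710 × 400 = 1084000 N = 1084 kN.
Setting C = 0.85 f'_c a b equal to T: a = 1084000/(0.85 × 26.1 × 435) = 112.326 mm.
With β₁ = 0.85, c = a/β₁ = 112.326/0.85 = 132.1 mm.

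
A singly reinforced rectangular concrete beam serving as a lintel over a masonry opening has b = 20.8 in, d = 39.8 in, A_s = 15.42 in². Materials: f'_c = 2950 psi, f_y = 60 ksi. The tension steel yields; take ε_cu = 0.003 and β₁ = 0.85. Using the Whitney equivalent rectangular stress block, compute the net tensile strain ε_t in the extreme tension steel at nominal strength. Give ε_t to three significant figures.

a = A_s f_y/(0.85 f'_c b) = 17.739 in.
β₁ = 0.85, so c = a/β₁ = 17.739/0.85 = 20.869 in.
From the linear strain diagram with ε_cu = 0.003: ε_t = 0.003 (d − c)/c = 0.003 × (39.8 − 20.869)/20.869 = 0.00272.
ε_t < 0.004 — the section is over-reinforced for flexure under ACI limits.

ε_t ≈ 0.00272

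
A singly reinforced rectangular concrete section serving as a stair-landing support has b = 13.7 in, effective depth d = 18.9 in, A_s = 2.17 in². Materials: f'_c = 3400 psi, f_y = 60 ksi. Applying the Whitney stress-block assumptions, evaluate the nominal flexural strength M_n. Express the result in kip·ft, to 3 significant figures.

T = A_s f_y = 2.17 × 60 = 130.2 kips.
a = T/(0.85 f'_c b) = 130.2/(0.85 × 3.4 × 13.7) = 3.288 in.
M_n = T(d − a/2) = 130.2 × (18.9 − 1.644) = 2246.7 kip·in = 2246.7/12 = 187.23 kip·ft.

M_n ≈ 187 kip·ft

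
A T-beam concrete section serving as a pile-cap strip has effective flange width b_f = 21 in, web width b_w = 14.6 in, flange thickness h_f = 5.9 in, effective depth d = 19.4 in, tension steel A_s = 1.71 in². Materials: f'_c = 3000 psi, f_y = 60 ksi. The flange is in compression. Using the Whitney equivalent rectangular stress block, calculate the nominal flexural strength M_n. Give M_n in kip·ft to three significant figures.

Tension: T = A_s f_y = 1.71 × 60 = 102.6 kips.
Try a within the flange: a = T/(0.85 f'_c b_f) = 102.6/(0.85 × 3 × 21) = 1.916 in.
Since a = 1.916 ≤ h_f = 5.9 in, the stress block lies entirely in the flange; analyse as a rectangular beam of width b_f.
M_n = T(d − a/2) = 102.6 × (19.4 − 0.958) = 1892.1 kip·in.
M_n = 1892.1/12 = 157.68 kip·ft.

M_n ≈ 158 kip·ft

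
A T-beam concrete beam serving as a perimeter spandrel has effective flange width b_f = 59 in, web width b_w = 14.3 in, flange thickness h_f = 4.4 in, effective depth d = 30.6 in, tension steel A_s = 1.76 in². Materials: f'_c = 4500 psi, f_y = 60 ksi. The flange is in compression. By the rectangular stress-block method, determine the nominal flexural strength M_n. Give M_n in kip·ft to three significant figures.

Tension: T = A_s f_y = 1.76 × 60 = 105.6 kips.
Try a within the flange: a = T/(0.85 f'_c b_f) = 105.6/(0.85 × 4.5 × 59) = 0.468 in.
Since a = 0.468 ≤ h_f = 4.4 in, the stress block lies entirely in the flange; analyse as a rectangular beam of width b_f.
M_n = T(d − a/2) = 105.6 × (30.6 − 0.234) = 3206.6 kip·in.
M_n = 3206.6/12 = 267.22 kip·ft.

M_n ≈ 267 kip·ft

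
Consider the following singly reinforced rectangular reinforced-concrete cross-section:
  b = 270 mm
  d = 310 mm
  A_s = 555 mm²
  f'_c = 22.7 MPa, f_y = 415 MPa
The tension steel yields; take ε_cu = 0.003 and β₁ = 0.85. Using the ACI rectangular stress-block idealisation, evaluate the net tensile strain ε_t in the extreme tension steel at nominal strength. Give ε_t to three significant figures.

a = A_s f_y/(0.85 f'_c b) = 44.21 mm.
β₁ = 0.85, so c = a/β₁ = 44.21/0.85 = 52.01 mm.
From the linear strain diagram with ε_cu = 0.003: ε_t = 0.003 (d − c)/c = 0.003 × (310 − 52.01)/52.01 = 0.0149.
Since ε_t ≥ 0.005, the section is tension-controlled.

ε_t ≈ 0.0149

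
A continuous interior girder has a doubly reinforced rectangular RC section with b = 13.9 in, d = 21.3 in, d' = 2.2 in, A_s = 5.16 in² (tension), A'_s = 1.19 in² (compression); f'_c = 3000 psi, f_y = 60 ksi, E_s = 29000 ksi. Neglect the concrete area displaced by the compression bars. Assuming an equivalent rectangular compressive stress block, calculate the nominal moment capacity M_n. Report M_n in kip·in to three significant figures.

M_n ≈ 5640 kip·in

Assume both steels yield.
a = (A_s − A'_s) f_y/(0.85 f'_c b) = (5.16 − 1.19) × 60/(0.85 × 3 × 13.9) = 6.720 in.
c = a/β₁ = 6.720/0.85 = 7.906 in; ε'_s = 0.003(c − d')/c = 0.0022 ≥ ε_y = 0.0021, so the compression steel yields.
M_n = (A_s − A'_s) f_y (d − a/2) + A'_s f_y (d − d') = 238.2 × (21.3 − 3.36) + 71.4 × (21.3 − 2.2) = 4273.3 + 1363.7 = 5637.0 kip·in.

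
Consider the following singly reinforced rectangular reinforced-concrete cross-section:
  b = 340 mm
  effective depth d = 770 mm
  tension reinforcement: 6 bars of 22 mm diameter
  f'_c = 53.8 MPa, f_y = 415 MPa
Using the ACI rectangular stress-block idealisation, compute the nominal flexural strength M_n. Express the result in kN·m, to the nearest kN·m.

M_n ≈ 700 kN·m

A_s = 6 × 380 = 2280 mm².
T = A_s f_y = 2280 × 415 = 946200 N = 946.2 kN.
From C = T: a = T/(0.85 f'_c b) = 946200/(0.85 × 53.8 × 340) = 60.86 mm.
M_n = T(d − a/2) = 946.2 kN × (770 − 30.43) mm = 699.78 kN·m.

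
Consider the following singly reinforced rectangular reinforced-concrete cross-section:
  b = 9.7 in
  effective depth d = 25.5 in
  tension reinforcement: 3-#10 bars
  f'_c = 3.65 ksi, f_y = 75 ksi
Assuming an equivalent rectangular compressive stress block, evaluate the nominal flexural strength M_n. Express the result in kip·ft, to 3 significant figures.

A_s = 3 × 1.27 = 3.81 in².
T = A_s f_y = 3.81 × 75 = 285.75 kips.
a = T/(0.85 f'_c b) = 285.75/(0.85 × 3.65 × 9.7) = 9.495 in.
M_n = T(d − a/2) = 285.75 × (25.5 − 4.7475) = 5930.0 kip·in = 5930.0/12 = 494.17 kip·ft.

M_n ≈ 494 kip·ft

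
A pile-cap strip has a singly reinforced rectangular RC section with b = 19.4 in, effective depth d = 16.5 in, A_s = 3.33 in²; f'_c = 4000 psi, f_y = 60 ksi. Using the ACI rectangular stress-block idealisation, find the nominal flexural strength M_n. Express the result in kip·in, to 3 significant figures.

M_n ≈ 2990 kip·in

T = A_s f_y = 3.33 × 60 = 199.8 kips.
a = T/(0.85 f'_c b) = 199.8/(0.85 × 4 × 19.4) = 3.029 in.
M_n = T(d − a/2) = 199.8 × (16.5 − 1.5145) = 2994.1 kip·in.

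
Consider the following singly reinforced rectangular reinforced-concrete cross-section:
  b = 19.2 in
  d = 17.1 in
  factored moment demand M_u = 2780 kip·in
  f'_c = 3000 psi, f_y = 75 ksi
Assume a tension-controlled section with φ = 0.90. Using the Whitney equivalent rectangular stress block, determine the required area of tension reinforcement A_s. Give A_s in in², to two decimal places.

A_s ≈ 2.75 in²

M_n = M_u/φ = 2780/0.90 = 3088.89 kip·in.
From M_n = 0.85 f'_c a b (d − a/2):
a = d − √(d² − 2M_n/(0.85 f'_c b)) = 17.1 − √(17.1² − 2 × 3088.89/(0.85 × 3 × 19.2)) = 4.207 in.
A_s = 0.85 f'_c a b / f_y = 0.85 × 3 × 4.207 × 19.2 / 75 = 2.746 in².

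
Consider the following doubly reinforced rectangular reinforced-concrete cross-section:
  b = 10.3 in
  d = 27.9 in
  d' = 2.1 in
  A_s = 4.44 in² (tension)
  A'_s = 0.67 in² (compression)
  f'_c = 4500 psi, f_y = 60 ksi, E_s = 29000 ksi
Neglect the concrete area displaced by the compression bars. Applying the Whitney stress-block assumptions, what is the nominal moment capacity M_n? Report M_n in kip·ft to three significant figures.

Assume both steels yield.
a = (A_s − A'_s) f_y/(0.85 f'_c b) = (4.44 − 0.67) × 60/(0.85 × 4.5 × 10.3) = 5.741 in.
c = a/β₁ = 5.741/0.825 = 6.959 in; ε'_s = 0.003(c − d')/c = 0.0021 ≥ ε_y = 0.0021, so the compression steel yields.
M_n = (A_s − A'_s) f_y (d − a/2) + A'_s f_y (d − d') = 226.2 × (27.9 − 2.8705) + 40.2 × (27.9 − 2.1) = 5661.7 + 1037.2 = 6698.9 kip·in = 6698.9/12 = 558.24 kip·ft.

M_n ≈ 558 kip·ft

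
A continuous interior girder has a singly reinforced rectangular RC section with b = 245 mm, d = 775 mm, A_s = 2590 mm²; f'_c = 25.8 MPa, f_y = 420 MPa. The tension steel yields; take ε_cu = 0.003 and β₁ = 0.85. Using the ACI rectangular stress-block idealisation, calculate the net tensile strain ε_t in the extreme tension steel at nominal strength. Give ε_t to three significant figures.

ε_t ≈ 0.00676

a = A_s f_y/(0.85 f'_c b) = 202.46 mm.
β₁ = 0.85, so c = a/β₁ = 202.46/0.85 = 238.19 mm.
From the linear strain diagram with ε_cu = 0.003: ε_t = 0.003 (d − c)/c = 0.003 × (775 − 238.19)/238.19 = 0.00676.
Since ε_t ≥ 0.005, the section is tension-controlled.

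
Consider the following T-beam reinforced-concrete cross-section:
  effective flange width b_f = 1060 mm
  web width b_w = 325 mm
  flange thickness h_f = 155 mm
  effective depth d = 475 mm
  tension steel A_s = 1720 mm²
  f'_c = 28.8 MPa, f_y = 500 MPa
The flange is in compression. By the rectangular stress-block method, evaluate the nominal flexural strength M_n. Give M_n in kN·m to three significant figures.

Tension: T = A_s f_y = 1720 × 500 = 860000 N.
Try a within the flange: a = T/(0.85 f'_c b_f) = 860000/(0.85 × 28.8 × 1060) = 33.14 mm.
Since a = 33.14 ≤ h_f = 155 mm, the stress block lies entirely in the flange; analyse as a rectangular beam of width b_f.
M_n = T(d − a/2) = 860000 × (475 − 16.57) = 394.25 × 10⁶ N·mm.
M_n = 394.25 kN·m.

M_n ≈ 394 kN·m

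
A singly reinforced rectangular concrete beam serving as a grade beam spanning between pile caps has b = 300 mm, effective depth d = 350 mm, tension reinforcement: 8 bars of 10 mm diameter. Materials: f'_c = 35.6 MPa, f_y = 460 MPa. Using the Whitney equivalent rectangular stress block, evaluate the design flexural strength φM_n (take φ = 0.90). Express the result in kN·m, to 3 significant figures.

A_s = 8 × 78.5 = 628 mm².
T = A_s f_y = 628 × 460 = 288880 N = 288.88 kN.
From C = T: a = T/(0.85 f'_c b) = 288880/(0.85 × 35.6 × 300) = 31.82 mm.
M_n = T(d − a/2) = 288.88 kN × (350 − 15.91) mm = 96.51 kN·m.
φM_n = 0.90 × 96.51 = 86.86 kN·m.

φM_n ≈ 86.9 kN·m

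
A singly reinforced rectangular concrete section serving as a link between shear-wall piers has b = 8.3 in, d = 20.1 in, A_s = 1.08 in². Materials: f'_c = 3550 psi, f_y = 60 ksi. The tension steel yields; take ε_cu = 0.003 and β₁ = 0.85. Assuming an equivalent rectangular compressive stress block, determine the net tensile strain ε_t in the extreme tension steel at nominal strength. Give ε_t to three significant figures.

ε_t ≈ 0.0168

a = A_s f_y/(0.85 f'_c b) = 2.587 in.
β₁ = 0.85, so c = a/β₁ = 2.587/0.85 = 3.044 in.
From the linear strain diagram with ε_cu = 0.003: ε_t = 0.003 (d − c)/c = 0.003 × (20.1 − 3.044)/3.044 = 0.0168.
Since ε_t ≥ 0.005, the section is tension-controlled.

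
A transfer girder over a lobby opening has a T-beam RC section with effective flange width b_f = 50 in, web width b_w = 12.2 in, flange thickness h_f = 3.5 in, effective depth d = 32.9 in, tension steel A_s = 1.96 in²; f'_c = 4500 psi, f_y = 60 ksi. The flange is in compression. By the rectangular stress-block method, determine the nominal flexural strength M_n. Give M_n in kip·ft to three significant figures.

Tension: T = A_s f_y = 1.96 × 60 = 117.6 kips.
Try a within the flange: a = T/(0.85 f'_c b_f) = 117.6/(0.85 × 4.5 × 50) = 0.615 in.
Since a = 0.615 ≤ h_f = 3.5 in, the stress block lies entirely in the flange; analyse as a rectangular beam of width b_f.
M_n = T(d − a/2) = 117.6 × (32.9 − 0.3075) = 3832.9 kip·in.
M_n = 3832.9/12 = 319.41 kip·ft.

M_n ≈ 319 kip·ft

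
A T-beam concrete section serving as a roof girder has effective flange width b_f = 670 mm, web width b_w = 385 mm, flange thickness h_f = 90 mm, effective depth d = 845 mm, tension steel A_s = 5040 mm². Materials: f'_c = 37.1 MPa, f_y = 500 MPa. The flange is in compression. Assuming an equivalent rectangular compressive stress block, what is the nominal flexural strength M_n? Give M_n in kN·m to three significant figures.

M_n ≈ 1970 kN·m

Tension: T = A_s f_y = 5040 × 500 = 2520000 N.
Try a within the flange: a = T/(0.85 f'_c b_f) = 2520000/(0.85 × 37.1 × 670) = 119.27 mm.
a = 119.27 > h_f = 90 mm: the block extends into the web. Split into flange-overhang and web parts.
C_f = 0.85 f'_c (b_f − b_w) h_f = 0.85 × 37.1 × (670 − 385) × 90 = 808873 N.
Remaining web compression depth: a_w = (T − C_f)/(0.85 f'_c b_w) = (2520000 − 808873)/(0.85 × 37.1 × 385) = 140.94 mm.
M_n = C_f(d − h_f/2) + (T − C_f)(d − a_w/2) = 808873 × (845 − 45) + 1711127 × (845 − 70.47) = 647.10 + 1325.32 = 1972.42 × 10⁶ N·mm.
M_n = 1972.42 kN·m.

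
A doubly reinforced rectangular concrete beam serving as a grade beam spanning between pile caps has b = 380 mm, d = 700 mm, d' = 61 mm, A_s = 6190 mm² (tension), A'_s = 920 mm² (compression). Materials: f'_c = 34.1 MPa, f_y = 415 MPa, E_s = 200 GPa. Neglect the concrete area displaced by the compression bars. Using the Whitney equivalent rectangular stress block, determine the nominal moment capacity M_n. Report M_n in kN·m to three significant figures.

M_n ≈ 1560 kN·m

Assume both tension and compression steel yield.
Net tension couple steel: A_s − A'_s = 5270 mm².
a = (A_s − A'_s) f_y / (0.85 f'_c b) = 2187050/(0.85 × 34.1 × 380) = 198.56 mm.
c = a/β₁ = 198.56/0.806 = 246.35 mm; ε'_s = 0.003(c − d')/c = 0.0023 ≥ f_y/E_s = 0.0021, so compression steel does yield.
M_n = (A_s − A'_s) f_y (d − a/2) + A'_s f_y (d − d') = [2187050 × (700 − 99.28) + 381800 × (700 − 61)] × 10⁻⁶ = 1313.80 + 243.97 = 1557.77 kN·m.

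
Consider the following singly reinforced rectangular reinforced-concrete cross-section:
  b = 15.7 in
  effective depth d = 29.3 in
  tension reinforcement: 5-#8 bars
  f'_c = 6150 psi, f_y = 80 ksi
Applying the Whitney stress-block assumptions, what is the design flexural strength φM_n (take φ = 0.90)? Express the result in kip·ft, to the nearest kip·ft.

A_s = 5 × 0.79 = 3.95 in².
T = A_s f_y = 3.95 × 80 = 316 kips.
a = T/(0.85 f'_c b) = 316/(0.85 × 6.15 × 15.7) = 3.850 in.
M_n = T(d − a/2) = 316 × (29.3 − 1.925) = 8650.5 kip·in = 8650.5/12 = 720.88 kip·ft.
φM_n = 0.90 × 720.88 = 648.79 kip·ft.

φM_n ≈ 649 kip·ft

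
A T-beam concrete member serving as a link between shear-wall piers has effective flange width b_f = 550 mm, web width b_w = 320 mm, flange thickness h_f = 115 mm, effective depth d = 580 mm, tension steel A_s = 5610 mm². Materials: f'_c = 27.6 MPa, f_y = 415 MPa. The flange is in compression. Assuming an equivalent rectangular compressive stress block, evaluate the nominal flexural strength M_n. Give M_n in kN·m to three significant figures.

Tension: T = A_s f_y = 5610 × 415 = 2328150 N.
Try a within the flange: a = T/(0.85 f'_c b_f) = 2328150/(0.85 × 27.6 × 550) = 180.43 mm.
a = 180.43 > h_f = 115 mm: the block extends into the web. Split into flange-overhang and web parts.
C_f = 0.85 f'_c (b_f − b_w) h_f = 0.85 × 27.6 × (550 − 320) × 115 = 620517 N.
Remaining web compression depth: a_w = (T − C_f)/(0.85 f'_c b_w) = (2328150 − 620517)/(0.85 × 27.6 × 320) = 227.47 mm.
M_n = C_f(d − h_f/2) + (T − C_f)(d − a_w/2) = 620517 × (580 − 57.5) + 1707633 × (580 − 113.735) = 324.22 + 796.21 = 1120.43 × 10⁶ N·mm.
M_n = 1120.43 kN·m.

M_n ≈ 1120 kN·m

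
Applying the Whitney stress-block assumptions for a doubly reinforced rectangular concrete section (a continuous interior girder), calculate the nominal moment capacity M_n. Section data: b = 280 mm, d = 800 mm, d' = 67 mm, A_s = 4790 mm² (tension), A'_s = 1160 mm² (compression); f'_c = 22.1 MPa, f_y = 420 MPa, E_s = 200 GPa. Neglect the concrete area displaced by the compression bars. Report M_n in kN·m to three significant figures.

M_n ≈ 1360 kN·m

Assume both tension and compression steel yield.
Net tension couple steel: A_s − A'_s = 3630 mm².
a = (A_s − A'_s) f_y / (0.85 f'_c b) = 1524600/(0.85 × 22.1 × 280) = 289.86 mm.
c = a/β₁ = 289.86/0.85 = 341.01 mm; ε'_s = 0.003(c − d')/c = 0.0024 ≥ f_y/E_s = 0.0021, so compression steel does yield.
M_n = (A_s − A'_s) f_y (d − a/2) + A'_s f_y (d − d') = [1524600 × (800 − 144.93) + 487200 × (800 − 67)] × 10⁻⁶ = 998.72 + 357.12 = 1355.84 kN·m.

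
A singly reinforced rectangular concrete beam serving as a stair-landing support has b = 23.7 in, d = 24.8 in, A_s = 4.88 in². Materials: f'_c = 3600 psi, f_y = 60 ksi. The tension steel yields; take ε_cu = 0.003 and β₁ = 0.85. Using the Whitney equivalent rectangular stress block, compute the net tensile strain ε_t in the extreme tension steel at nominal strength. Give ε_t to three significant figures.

a = A_s f_y/(0.85 f'_c b) = 4.037 in.
β₁ = 0.85, so c = a/β₁ = 4.037/0.85 = 4.749 in.
From the linear strain diagram with ε_cu = 0.003: ε_t = 0.003 (d − c)/c = 0.003 × (24.8 − 4.749)/4.749 = 0.0127.
Since ε_t ≥ 0.005, the section is tension-controlled.

ε_t ≈ 0.0127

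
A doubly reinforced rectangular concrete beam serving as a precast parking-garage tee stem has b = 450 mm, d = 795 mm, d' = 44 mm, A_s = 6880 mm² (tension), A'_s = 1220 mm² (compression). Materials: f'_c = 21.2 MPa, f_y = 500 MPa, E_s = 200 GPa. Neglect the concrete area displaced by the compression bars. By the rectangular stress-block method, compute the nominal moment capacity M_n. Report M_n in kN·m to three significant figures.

Assume both tension and compression steel yield.
Net tension couple steel: A_s − A'_s = 5660 mm².
a = (A_s − A'_s) f_y / (0.85 f'_c b) = 2830000/(0.85 × 21.2 × 450) = 348.99 mm.
c = a/β₁ = 348.99/0.85 = 410.58 mm; ε'_s = 0.003(c − d')/c = 0.0027 ≥ f_y/E_s = 0.0025, so compression steel does yield.
M_n = (A_s − A'_s) f_y (d − a/2) + A'_s f_y (d − d') = [2830000 × (795 − 174.495) + 610000 × (795 − 44)] × 10⁻⁶ = 1756.03 + 458.11 = 2214.14 kN·m.

M_n ≈ 2210 kN·m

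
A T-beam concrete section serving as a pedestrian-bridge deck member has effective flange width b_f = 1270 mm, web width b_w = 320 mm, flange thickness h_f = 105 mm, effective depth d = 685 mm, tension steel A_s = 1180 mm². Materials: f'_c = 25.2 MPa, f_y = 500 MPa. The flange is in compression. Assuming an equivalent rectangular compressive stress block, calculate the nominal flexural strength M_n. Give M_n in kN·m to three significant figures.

M_n ≈ 398 kN·m

Tension: T = A_s f_y = 1180 × 500 = 590000 N.
Try a within the flange: a = T/(0.85 f'_c b_f) = 590000/(0.85 × 25.2 × 1270) = 21.69 mm.
Since a = 21.69 ≤ h_f = 105 mm, the stress block lies entirely in the flange; analyse as a rectangular beam of width b_f.
M_n = T(d − a/2) = 590000 × (685 − 10.845) = 397.75 × 10⁶ N·mm.
M_n = 397.75 kN·m.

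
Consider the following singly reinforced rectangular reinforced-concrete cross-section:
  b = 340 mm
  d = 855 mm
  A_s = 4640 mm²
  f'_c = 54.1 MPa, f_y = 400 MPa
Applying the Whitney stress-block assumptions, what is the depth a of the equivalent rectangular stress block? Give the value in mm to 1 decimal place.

a ≈ 118.7 mm

T = A_s f_y = 4640 × 400 = 1856000 N = 1856 kN.
Setting C = 0.85 f'_c a b equal to T: a = 1856000/(0.85 × 54.1 × 340) = 118.7 mm.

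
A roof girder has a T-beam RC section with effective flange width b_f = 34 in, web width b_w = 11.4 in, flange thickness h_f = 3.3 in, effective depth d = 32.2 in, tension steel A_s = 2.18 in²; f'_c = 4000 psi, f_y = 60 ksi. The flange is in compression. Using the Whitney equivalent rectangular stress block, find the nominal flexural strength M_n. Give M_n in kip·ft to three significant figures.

M_n ≈ 345 kip·ft

Tension: T = A_s f_y = 2.18 × 60 = 130.8 kips.
Try a within the flange: a = T/(0.85 f'_c b_f) = 130.8/(0.85 × 4 × 34) = 1.131 in.
Since a = 1.131 ≤ h_f = 3.3 in, the stress block lies entirely in the flange; analyse as a rectangular beam of width b_f.
M_n = T(d − a/2) = 130.8 × (32.2 − 0.5655) = 4137.8 kip·in.
M_n = 4137.8/12 = 344.82 kip·ft.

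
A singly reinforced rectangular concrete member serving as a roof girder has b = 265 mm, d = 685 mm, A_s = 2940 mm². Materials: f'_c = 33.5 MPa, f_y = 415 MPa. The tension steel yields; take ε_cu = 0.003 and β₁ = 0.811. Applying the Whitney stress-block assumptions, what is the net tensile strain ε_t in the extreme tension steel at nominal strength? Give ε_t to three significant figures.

ε_t ≈ 0.00731

a = A_s f_y/(0.85 f'_c b) = 161.69 mm.
β₁ = 0.811, so c = a/β₁ = 161.69/0.811 = 199.37 mm.
From the linear strain diagram with ε_cu = 0.003: ε_t = 0.003 (d − c)/c = 0.003 × (685 − 199.37)/199.37 = 0.00731.
Since ε_t ≥ 0.005, the section is tension-controlled.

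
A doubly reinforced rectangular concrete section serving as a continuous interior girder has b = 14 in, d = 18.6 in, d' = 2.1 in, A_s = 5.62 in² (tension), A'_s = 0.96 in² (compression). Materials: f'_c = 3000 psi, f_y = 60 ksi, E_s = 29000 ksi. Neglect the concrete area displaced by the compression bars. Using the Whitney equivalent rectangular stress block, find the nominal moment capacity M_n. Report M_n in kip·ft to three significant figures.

M_n ≈ 421 kip·ft

Assume both steels yield.
a = (A_s − A'_s) f_y/(0.85 f'_c b) = (5.62 − 0.96) × 60/(0.85 × 3 × 14) = 7.832 in.
c = a/β₁ = 7.832/0.85 = 9.214 in; ε'_s = 0.003(c − d')/c = 0.0023 ≥ ε_y = 0.0021, so the compression steel yields.
M_n = (A_s − A'_s) f_y (d − a/2) + A'_s f_y (d − d') = 279.6 × (18.6 − 3.916) + 57.6 × (18.6 − 2.1) = 4105.6 + 950.4 = 5056.0 kip·in = 5056.0/12 = 421.33 kip·ft.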